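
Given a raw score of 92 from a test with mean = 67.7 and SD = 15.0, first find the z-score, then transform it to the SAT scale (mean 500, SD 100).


z = (X - mean) / SD = (92 - 67.7) / 15.0
z = 24.3 / 15.0
z = 1.62
SAT-scale = SAT = 500 + 100z
Carry z at full precision (z = 24.3 / 15.0) into the conversion:
SAT-scale = 500 + 100 * (24.3 / 15.0) = 500 + 2430 / 15.0
SAT-scale = 500 + 162.0
SAT-scale = 662.0

662.0


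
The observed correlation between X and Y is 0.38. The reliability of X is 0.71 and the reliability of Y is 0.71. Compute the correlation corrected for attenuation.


r_corrected = rxy / sqrt(rxx * ryy)
= 0.38 / sqrt(0.71 * 0.71)
= 0.38 / sqrt(0.5041)
= 0.38 / 0.71
r_corrected = 0.5352

0.5352


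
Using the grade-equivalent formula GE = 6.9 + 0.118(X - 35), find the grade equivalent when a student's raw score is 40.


raw - median = 40 - 35 = 5
slope * diff = 0.118 * 5 = 0.59
GE = 6.9 + 0.59
GE = 7.49

7.49


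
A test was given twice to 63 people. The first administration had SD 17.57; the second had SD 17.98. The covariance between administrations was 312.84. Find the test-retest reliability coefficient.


r = cov(X,Y) / (SD_X * SD_Y)
r = 312.84 / (17.57 * 17.98)
r = 312.84 / 315.9086
r = 0.9903

0.9903


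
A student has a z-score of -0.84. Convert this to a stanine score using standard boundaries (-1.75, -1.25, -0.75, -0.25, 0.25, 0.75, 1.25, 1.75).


Stanine boundaries: [-1.75, -1.25, -0.75, -0.25, 0.25, 0.75, 1.25, 1.75]
z = -0.84
Check each boundary:
  z >= -1.75 -> could be stanine 2
  z >= -1.25 -> could be stanine 3
  z < -0.75
  z < -0.25
  z < 0.25
  z < 0.75
  z < 1.25
  z < 1.75
Highest qualifying boundary gives stanine = 3

3


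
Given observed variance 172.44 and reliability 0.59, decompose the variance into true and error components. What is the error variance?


var_true = rxx * var_obs = 0.59 * 172.44 = 101.7396
var_error = var_obs - var_true
var_error = 172.44 - 101.7396
var_error = 70.7004

70.7004


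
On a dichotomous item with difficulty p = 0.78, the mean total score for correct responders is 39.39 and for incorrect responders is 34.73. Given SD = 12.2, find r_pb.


q = 1 - p = 0.22
rpb = ((M1 - M0) / SD) * sqrt(p * q)
rpb = ((39.39 - 34.73) / 12.2) * sqrt(0.78 * 0.22)
rpb = 0.1582

0.1582


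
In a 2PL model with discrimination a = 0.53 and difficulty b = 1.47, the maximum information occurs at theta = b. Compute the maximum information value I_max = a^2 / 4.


For 2PL, max info at theta = b = 1.47
I_max = a^2 / 4 = 0.53^2 / 4
= 0.2809 / 4
I_max = 0.0702

0.0702


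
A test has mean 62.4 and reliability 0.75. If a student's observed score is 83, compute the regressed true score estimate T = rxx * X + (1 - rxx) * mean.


T_est = rxx * X + (1 - rxx) * mean
T_est = 0.75 * 83 + 0.25 * 62.4
T_est = 62.25 + 15.6
T_est = 77.85

77.85


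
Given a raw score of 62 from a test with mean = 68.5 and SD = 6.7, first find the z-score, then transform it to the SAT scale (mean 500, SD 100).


z = (X - mean) / SD = (62 - 68.5) / 6.7
z = -6.5 / 6.7
z = -0.9701
SAT-scale = SAT = 500 + 100z
Carry z at full precision (z = -6.5 / 6.7) into the conversion:
SAT-scale = 500 + 100 * (-6.5 / 6.7) = 500 + -650 / 6.7
SAT-scale = 500 + -97.0149
SAT-scale = 402.9851

402.9851


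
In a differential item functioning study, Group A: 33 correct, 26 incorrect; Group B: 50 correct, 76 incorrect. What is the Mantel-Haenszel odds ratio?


Odds_A = 33/26 = 1.2692
Odds_B = 50/76 = 0.6579
OR = Odds_A / Odds_B = 1.2692 / 0.6579
Exactly, OR = (33 * 76) / (26 * 50) = 2508 / 1300
OR = 1.9292

1.9292


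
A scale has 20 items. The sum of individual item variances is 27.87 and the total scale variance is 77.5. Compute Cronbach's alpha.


alpha = (k/(k-1)) * (1 - sum(si^2)/s_total^2)
= (20/19) * (1 - 27.87/77.5)
alpha = 0.6741

0.6741


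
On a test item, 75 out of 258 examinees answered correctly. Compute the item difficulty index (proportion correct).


Item difficulty p = number correct / total examinees
p = 75 / 258
p = 0.2907

0.2907


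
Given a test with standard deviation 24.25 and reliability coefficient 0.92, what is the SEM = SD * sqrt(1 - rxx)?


SEM = SD * sqrt(1 - rxx)
SEM = 24.25 * sqrt(1 - 0.92)
SEM = 24.25 * sqrt(0.08) = 24.25 * 0.282843
SEM = 6.8589

6.8589


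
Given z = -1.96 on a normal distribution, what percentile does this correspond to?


CDF(z) = 0.5 * (1 + erf(z/sqrt(2)))
erf(-1.3859) = -0.95
CDF = 0.025
Percentile rank = 0.025 * 100 = 2.5

2.5


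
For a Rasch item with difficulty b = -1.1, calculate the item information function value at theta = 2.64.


P = 1/(1+exp(-(2.64--1.1))) = 0.9768
I = P*(1-P) = 0.9768 * 0.0232
I = 0.0227

0.0227


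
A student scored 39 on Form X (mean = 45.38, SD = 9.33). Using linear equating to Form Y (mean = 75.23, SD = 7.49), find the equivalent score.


slope = SD_Y / SD_X = 7.49 / 9.33 ~ 0.8028
intercept = mean_Y - slope * mean_X = 75.23 - (7.49 / 9.33) * 45.38 ~ 38.7995
Y = slope * X + intercept. To avoid rounding drift from the rounded slope/intercept, evaluate the equivalent form Y = mean_Y + SD_Y * (X - mean_X) / SD_X at full precision:
Y = 75.23 + 7.49 * (39 - 45.38) / 9.33
Y = 75.23 - 7.49 * 6.38 / 9.33
Y = 75.23 - 47.7862 / 9.33
Y = 75.23 - 5.1218
Y = 70.1082

70.1082


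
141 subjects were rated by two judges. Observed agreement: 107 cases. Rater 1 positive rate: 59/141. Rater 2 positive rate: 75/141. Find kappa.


P_o = 107/141 = 0.758865
P_e = (59*75 + 82*66) / 19881 = 0.494794
kappa = (P_o - P_e) / (1 - P_e)
kappa = (0.758865 - 0.494794) / (1 - 0.494794)
kappa = 0.5227

0.5227


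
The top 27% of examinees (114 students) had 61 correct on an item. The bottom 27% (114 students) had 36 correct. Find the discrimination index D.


p_upper = 61/114 = 0.5351
p_lower = 36/114 = 0.3158
D = 0.5351 - 0.3158 = 0.2193

0.2193


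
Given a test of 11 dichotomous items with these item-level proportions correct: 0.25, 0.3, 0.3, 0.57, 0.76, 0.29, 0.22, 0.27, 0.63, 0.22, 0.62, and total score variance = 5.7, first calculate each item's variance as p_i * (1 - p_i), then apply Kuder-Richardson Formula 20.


For each item, compute p_i * q_i:
  Item 1: 0.25 * 0.75 = 0.1875
  Item 2: 0.3 * 0.7 = 0.21
  Item 3: 0.3 * 0.7 = 0.21
  Item 4: 0.57 * 0.43 = 0.2451
  Item 5: 0.76 * 0.24 = 0.1824
  Item 6: 0.29 * 0.71 = 0.2059
  Item 7: 0.22 * 0.78 = 0.1716
  Item 8: 0.27 * 0.73 = 0.1971
  Item 9: 0.63 * 0.37 = 0.2331
  Item 10: 0.22 * 0.78 = 0.1716
  Item 11: 0.62 * 0.38 = 0.2356
Sum(p_i * q_i) = 0.1875 + 0.21 + 0.21 + 0.2451 + 0.1824 + 0.2059 + 0.1716 + 0.1971 + 0.2331 + 0.1716 + 0.2356 = 2.2499
KR-20 = (k/(k-1)) * (1 - Sum(p_i*q_i) / Var_total)
= (11/10) * (1 - 2.2499/5.7)
= 1.1 * 0.6053
KR-20 = 0.6658

0.6658


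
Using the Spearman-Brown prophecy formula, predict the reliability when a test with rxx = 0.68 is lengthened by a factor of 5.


r_new = (n * rxx) / (1 + (n-1) * rxx)
r_new = (5 * 0.68) / (1 + 4 * 0.68)
r_new = 3.4 / 3.72
r_new = 0.914

0.914


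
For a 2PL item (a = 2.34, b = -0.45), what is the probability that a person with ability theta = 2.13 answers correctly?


a*(theta - b) = 2.34 * (2.13 - -0.45) = 6.0372
exp(-6.0372) = 0.0024
P = 1 / (1 + 0.0024)
P = 0.9976

0.9976


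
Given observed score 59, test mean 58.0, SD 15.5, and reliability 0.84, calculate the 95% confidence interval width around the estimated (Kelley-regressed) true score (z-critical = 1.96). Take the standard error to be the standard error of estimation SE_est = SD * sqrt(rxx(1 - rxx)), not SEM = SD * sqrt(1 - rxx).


True score estimate = 0.84*59 + 0.16*58.0 = 58.84
SE_est = SD * sqrt(rxx * (1 - rxx)) = 15.5 * sqrt(0.84 * 0.16) = 15.5 * sqrt(0.1344) = 5.682394
CI = T_est +/- z * SE_est, so width = 2 * z * SE_est = 2 * 1.96 * 5.682394
Width = 22.275

22.275


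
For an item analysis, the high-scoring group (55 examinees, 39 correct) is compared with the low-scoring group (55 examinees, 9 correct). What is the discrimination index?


p_upper = 39/55 = 0.7091
p_lower = 9/55 = 0.1636
D = 0.7091 - 0.1636 = 0.5455

0.5455


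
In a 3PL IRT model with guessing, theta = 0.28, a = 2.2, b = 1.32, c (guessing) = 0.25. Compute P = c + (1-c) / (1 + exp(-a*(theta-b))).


logit = 2.2*(0.28 - 1.32) = -2.288
P* = 1/(1 + exp(--2.288)) = 0.0921
P = 0.25 + (1 - 0.25) * 0.0921
P = 0.3191

0.3191


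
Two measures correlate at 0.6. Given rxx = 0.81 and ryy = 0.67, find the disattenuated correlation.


r_corrected = rxy / sqrt(rxx * ryy)
= 0.6 / sqrt(0.81 * 0.67)
= 0.6 / sqrt(0.5427)
= 0.6 / 0.736682
r_corrected = 0.8145

0.8145


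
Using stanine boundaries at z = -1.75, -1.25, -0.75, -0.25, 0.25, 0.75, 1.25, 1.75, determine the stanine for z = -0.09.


Stanine boundaries: [-1.75, -1.25, -0.75, -0.25, 0.25, 0.75, 1.25, 1.75]
z = -0.09
Check each boundary:
  z >= -1.75 -> could be stanine 2
  z >= -1.25 -> could be stanine 3
  z >= -0.75 -> could be stanine 4
  z >= -0.25 -> could be stanine 5
  z < 0.25
  z < 0.75
  z < 1.25
  z < 1.75
Highest qualifying boundary gives stanine = 5

5


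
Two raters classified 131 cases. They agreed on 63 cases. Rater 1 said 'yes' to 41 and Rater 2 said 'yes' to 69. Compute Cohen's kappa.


P_o = 63/131 = 0.480916
P_e = (41*69 + 90*62) / 17161 = 0.490006
kappa = (P_o - P_e) / (1 - P_e)
kappa = (0.480916 - 0.490006) / (1 - 0.490006)
kappa = -0.0178

-0.0178


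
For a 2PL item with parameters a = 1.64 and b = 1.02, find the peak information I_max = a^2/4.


For 2PL, max info at theta = b = 1.02
I_max = a^2 / 4 = 1.64^2 / 4
= 2.6896 / 4
I_max = 0.6724

0.6724


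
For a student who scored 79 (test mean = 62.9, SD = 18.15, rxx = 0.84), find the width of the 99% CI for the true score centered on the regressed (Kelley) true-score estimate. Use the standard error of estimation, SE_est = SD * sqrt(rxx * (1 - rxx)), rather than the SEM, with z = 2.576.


True score estimate = 0.84*79 + 0.16*62.9 = 76.424
SE_est = SD * sqrt(rxx * (1 - rxx)) = 18.15 * sqrt(0.84 * 0.16) = 18.15 * sqrt(0.1344) = 6.6539
CI = T_est +/- z * SE_est, so width = 2 * z * SE_est = 2 * 2.576 * 6.6539
Width = 34.2809

34.2809


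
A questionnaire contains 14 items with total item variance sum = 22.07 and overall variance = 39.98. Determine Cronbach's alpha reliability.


alpha = (k/(k-1)) * (1 - sum(si^2)/s_total^2)
= (14/13) * (1 - 22.07/39.98)
alpha = 0.4824

0.4824


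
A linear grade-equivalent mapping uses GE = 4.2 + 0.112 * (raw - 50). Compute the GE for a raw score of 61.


raw - median = 61 - 50 = 11
slope * diff = 0.112 * 11 = 1.232
GE = 4.2 + 1.232
GE = 5.432

5.432


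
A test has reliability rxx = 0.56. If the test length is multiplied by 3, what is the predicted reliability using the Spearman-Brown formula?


r_new = (n * rxx) / (1 + (n-1) * rxx)
r_new = (3 * 0.56) / (1 + 2 * 0.56)
r_new = 1.68 / 2.12
r_new = 0.7925

0.7925


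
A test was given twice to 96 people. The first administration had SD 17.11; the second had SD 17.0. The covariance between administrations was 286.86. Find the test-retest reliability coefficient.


r = cov(X,Y) / (SD_X * SD_Y)
r = 286.86 / (17.11 * 17.0)
r = 286.86 / 290.87
r = 0.9862

0.9862


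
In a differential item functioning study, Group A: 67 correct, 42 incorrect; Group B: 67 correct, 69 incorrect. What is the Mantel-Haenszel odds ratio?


Odds_A = 67/42 = 1.5952
Odds_B = 67/69 = 0.971
OR = Odds_A / Odds_B = 1.5952 / 0.971
Exactly, OR = (67 * 69) / (42 * 67) = 4623 / 2814
OR = 1.6429

1.6429


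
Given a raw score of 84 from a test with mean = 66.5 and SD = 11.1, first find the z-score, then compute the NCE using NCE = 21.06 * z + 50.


z = (X - mean) / SD = (84 - 66.5) / 11.1
z = 17.5 / 11.1
z = 1.5766
NCE = NCE = 21.06z + 50
Carry z at full precision (z = 17.5 / 11.1) into the conversion:
NCE = 21.06 * (17.5 / 11.1) + 50 = 368.55 / 11.1 + 50
NCE = 33.2027 + 50
NCE = 83.2027

83.2027


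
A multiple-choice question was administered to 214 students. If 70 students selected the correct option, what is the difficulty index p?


Item difficulty p = number correct / total examinees
p = 70 / 214
p = 0.3271

0.3271


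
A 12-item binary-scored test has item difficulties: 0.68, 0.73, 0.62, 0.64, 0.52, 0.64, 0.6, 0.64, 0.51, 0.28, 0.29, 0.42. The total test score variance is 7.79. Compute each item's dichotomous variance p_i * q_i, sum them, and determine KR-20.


For each item, compute p_i * q_i:
  Item 1: 0.68 * 0.32 = 0.2176
  Item 2: 0.73 * 0.27 = 0.1971
  Item 3: 0.62 * 0.38 = 0.2356
  Item 4: 0.64 * 0.36 = 0.2304
  Item 5: 0.52 * 0.48 = 0.2496
  Item 6: 0.64 * 0.36 = 0.2304
  Item 7: 0.6 * 0.4 = 0.24
  Item 8: 0.64 * 0.36 = 0.2304
  Item 9: 0.51 * 0.49 = 0.2499
  Item 10: 0.28 * 0.72 = 0.2016
  Item 11: 0.29 * 0.71 = 0.2059
  Item 12: 0.42 * 0.58 = 0.2436
Sum(p_i * q_i) = 0.2176 + 0.1971 + 0.2356 + 0.2304 + 0.2496 + 0.2304 + 0.24 + 0.2304 + 0.2499 + 0.2016 + 0.2059 + 0.2436 = 2.7321
KR-20 = (k/(k-1)) * (1 - Sum(p_i*q_i) / Var_total)
= (12/11) * (1 - 2.7321/7.79)
= 1.0909 * 0.6493
KR-20 = 0.7083

0.7083


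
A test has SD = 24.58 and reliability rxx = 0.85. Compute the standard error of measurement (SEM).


SEM = SD * sqrt(1 - rxx)
SEM = 24.58 * sqrt(1 - 0.85)
SEM = 24.58 * sqrt(0.15) = 24.58 * 0.387298
SEM = 9.5198

9.5198


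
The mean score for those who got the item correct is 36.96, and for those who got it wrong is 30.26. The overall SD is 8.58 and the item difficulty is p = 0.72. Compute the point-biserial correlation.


q = 1 - p = 0.28
rpb = ((M1 - M0) / SD) * sqrt(p * q)
rpb = ((36.96 - 30.26) / 8.58) * sqrt(0.72 * 0.28)
rpb = 0.3506

0.3506


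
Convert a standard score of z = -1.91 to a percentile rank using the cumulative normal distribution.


CDF(z) = 0.5 * (1 + erf(z/sqrt(2)))
erf(-1.3506) = -0.9439
CDF = 0.0281
Percentile rank = 0.0281 * 100 = 2.81

2.81


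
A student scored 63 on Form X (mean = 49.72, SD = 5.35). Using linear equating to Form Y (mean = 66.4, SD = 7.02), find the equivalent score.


slope = SD_Y / SD_X = 7.02 / 5.35 ~ 1.3121
intercept = mean_Y - slope * mean_X = 66.4 - (7.02 / 5.35) * 49.72 ~ 1.1599
Y = slope * X + intercept. To avoid rounding drift from the rounded slope/intercept, evaluate the equivalent form Y = mean_Y + SD_Y * (X - mean_X) / SD_X at full precision:
Y = 66.4 + 7.02 * (63 - 49.72) / 5.35
Y = 66.4 + 7.02 * 13.28 / 5.35
Y = 66.4 + 93.2256 / 5.35
Y = 66.4 + 17.4253
Y = 83.8253

83.8253


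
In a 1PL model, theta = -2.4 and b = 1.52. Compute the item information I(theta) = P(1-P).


P = 1/(1+exp(-(-2.4-1.52))) = 0.0195
I = P*(1-P) = 0.0195 * 0.9805
I = 0.0191

0.0191


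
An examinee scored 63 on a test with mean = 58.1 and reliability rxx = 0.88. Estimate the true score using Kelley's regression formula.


T_est = rxx * X + (1 - rxx) * mean
T_est = 0.88 * 63 + 0.12 * 58.1
T_est = 55.44 + 6.972
T_est = 62.412

62.412


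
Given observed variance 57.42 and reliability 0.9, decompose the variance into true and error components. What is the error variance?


var_true = rxx * var_obs = 0.9 * 57.42 = 51.678
var_error = var_obs - var_true
var_error = 57.42 - 51.678
var_error = 5.742

5.742


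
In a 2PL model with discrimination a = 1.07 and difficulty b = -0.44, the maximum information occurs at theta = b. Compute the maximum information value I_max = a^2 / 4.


For 2PL, max info at theta = b = -0.44
I_max = a^2 / 4 = 1.07^2 / 4
= 1.1449 / 4
I_max = 0.2862

0.2862


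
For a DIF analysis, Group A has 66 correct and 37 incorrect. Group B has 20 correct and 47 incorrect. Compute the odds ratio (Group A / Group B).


Odds_A = 66/37 = 1.7838
Odds_B = 20/47 = 0.4255
OR = Odds_A / Odds_B = 1.7838 / 0.4255
Exactly, OR = (66 * 47) / (37 * 20) = 3102 / 740
OR = 4.1919

4.1919


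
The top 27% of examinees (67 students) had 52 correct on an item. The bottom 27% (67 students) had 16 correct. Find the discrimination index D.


p_upper = 52/67 = 0.7761
p_lower = 16/67 = 0.2388
D = 0.7761 - 0.2388 = 0.5373

0.5373


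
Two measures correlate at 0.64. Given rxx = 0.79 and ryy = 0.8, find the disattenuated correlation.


r_corrected = rxy / sqrt(rxx * ryy)
= 0.64 / sqrt(0.79 * 0.8)
= 0.64 / sqrt(0.632)
= 0.64 / 0.794984
r_corrected = 0.805

0.805


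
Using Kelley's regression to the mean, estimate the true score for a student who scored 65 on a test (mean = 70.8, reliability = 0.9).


T_est = rxx * X + (1 - rxx) * mean
T_est = 0.9 * 65 + 0.1 * 70.8
T_est = 58.5 + 7.08
T_est = 65.58

65.58


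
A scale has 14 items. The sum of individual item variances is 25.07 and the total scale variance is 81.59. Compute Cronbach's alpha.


alpha = (k/(k-1)) * (1 - sum(si^2)/s_total^2)
= (14/13) * (1 - 25.07/81.59)
alpha = 0.746

0.746


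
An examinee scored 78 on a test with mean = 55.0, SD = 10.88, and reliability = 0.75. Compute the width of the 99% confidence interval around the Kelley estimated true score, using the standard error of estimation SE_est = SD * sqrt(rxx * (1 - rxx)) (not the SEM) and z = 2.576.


True score estimate = 0.75*78 + 0.25*55.0 = 72.25
SE_est = SD * sqrt(rxx * (1 - rxx)) = 10.88 * sqrt(0.75 * 0.25) = 10.88 * sqrt(0.1875) = 4.711178
CI = T_est +/- z * SE_est, so width = 2 * z * SE_est = 2 * 2.576 * 4.711178
Width = 24.272

24.272


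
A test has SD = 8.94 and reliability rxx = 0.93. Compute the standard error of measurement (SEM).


SEM = SD * sqrt(1 - rxx)
SEM = 8.94 * sqrt(1 - 0.93)
SEM = 8.94 * sqrt(0.07) = 8.94 * 0.264575
SEM = 2.3653

2.3653


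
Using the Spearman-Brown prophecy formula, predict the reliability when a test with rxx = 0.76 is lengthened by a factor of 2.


r_new = (n * rxx) / (1 + (n-1) * rxx)
r_new = (2 * 0.76) / (1 + 1 * 0.76)
r_new = 1.52 / 1.76
r_new = 0.8636

0.8636


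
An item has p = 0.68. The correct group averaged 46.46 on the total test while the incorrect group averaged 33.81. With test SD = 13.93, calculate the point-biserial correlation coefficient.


q = 1 - p = 0.32
rpb = ((M1 - M0) / SD) * sqrt(p * q)
rpb = ((46.46 - 33.81) / 13.93) * sqrt(0.68 * 0.32)
rpb = 0.4236

0.4236


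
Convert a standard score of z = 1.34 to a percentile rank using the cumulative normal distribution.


CDF(z) = 0.5 * (1 + erf(z/sqrt(2)))
erf(0.9475) = 0.8198
CDF = 0.9099
Percentile rank = 0.9099 * 100 = 90.99

90.99


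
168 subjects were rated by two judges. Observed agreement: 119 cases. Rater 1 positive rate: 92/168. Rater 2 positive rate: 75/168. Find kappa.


P_o = 119/168 = 0.708333
P_e = (92*75 + 76*93) / 28224 = 0.494898
kappa = (P_o - P_e) / (1 - P_e)
kappa = (0.708333 - 0.494898) / (1 - 0.494898)
kappa = 0.4226

0.4226


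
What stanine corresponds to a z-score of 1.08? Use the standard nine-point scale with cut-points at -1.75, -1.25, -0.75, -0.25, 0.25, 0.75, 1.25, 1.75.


Stanine boundaries: [-1.75, -1.25, -0.75, -0.25, 0.25, 0.75, 1.25, 1.75]
z = 1.08
Check each boundary:
  z >= -1.75 -> could be stanine 2
  z >= -1.25 -> could be stanine 3
  z >= -0.75 -> could be stanine 4
  z >= -0.25 -> could be stanine 5
  z >= 0.25 -> could be stanine 6
  z >= 0.75 -> could be stanine 7
  z < 1.25
  z < 1.75
Highest qualifying boundary gives stanine = 7

7


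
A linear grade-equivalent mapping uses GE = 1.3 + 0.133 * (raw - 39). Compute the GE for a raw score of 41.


raw - median = 41 - 39 = 2
slope * diff = 0.133 * 2 = 0.266
GE = 1.3 + 0.266
GE = 1.566

1.566


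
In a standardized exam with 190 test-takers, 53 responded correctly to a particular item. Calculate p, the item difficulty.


Item difficulty p = number correct / total examinees
p = 53 / 190
p = 0.2789

0.2789


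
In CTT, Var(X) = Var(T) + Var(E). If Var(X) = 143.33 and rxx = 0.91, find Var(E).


var_true = rxx * var_obs = 0.91 * 143.33 = 130.4303
var_error = var_obs - var_true
var_error = 143.33 - 130.4303
var_error = 12.8997

12.8997


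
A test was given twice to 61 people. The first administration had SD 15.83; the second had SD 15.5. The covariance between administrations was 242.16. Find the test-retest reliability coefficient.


r = cov(X,Y) / (SD_X * SD_Y)
r = 242.16 / (15.83 * 15.5)
r = 242.16 / 245.365
r = 0.9869

0.9869


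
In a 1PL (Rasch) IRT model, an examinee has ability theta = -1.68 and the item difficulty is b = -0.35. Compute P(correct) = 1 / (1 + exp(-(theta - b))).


theta - b = -1.68 - -0.35 = -1.33
exp(-(theta - b)) = exp(1.33) = 3.781
P = 1 / (1 + 3.781)
P = 0.2092

0.2092


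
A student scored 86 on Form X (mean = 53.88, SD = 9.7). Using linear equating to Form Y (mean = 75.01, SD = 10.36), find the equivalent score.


slope = SD_Y / SD_X = 10.36 / 9.7 ~ 1.068
intercept = mean_Y - slope * mean_X = 75.01 - (10.36 / 9.7) * 53.88 ~ 17.4639
Y = slope * X + intercept. To avoid rounding drift from the rounded slope/intercept, evaluate the equivalent form Y = mean_Y + SD_Y * (X - mean_X) / SD_X at full precision:
Y = 75.01 + 10.36 * (86 - 53.88) / 9.7
Y = 75.01 + 10.36 * 32.12 / 9.7
Y = 75.01 + 332.7632 / 9.7
Y = 75.01 + 34.3055
Y = 109.3155

109.3155


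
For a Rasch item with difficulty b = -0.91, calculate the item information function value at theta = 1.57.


P = 1/(1+exp(-(1.57--0.91))) = 0.9227
I = P*(1-P) = 0.9227 * 0.0773
I = 0.0713

0.0713


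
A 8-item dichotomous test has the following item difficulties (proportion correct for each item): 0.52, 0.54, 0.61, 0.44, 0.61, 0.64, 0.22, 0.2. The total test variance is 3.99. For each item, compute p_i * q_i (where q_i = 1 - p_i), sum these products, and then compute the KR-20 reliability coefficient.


For each item, compute p_i * q_i:
  Item 1: 0.52 * 0.48 = 0.2496
  Item 2: 0.54 * 0.46 = 0.2484
  Item 3: 0.61 * 0.39 = 0.2379
  Item 4: 0.44 * 0.56 = 0.2464
  Item 5: 0.61 * 0.39 = 0.2379
  Item 6: 0.64 * 0.36 = 0.2304
  Item 7: 0.22 * 0.78 = 0.1716
  Item 8: 0.2 * 0.8 = 0.16
Sum(p_i * q_i) = 0.2496 + 0.2484 + 0.2379 + 0.2464 + 0.2379 + 0.2304 + 0.1716 + 0.16 = 1.7822
KR-20 = (k/(k-1)) * (1 - Sum(p_i*q_i) / Var_total)
= (8/7) * (1 - 1.7822/3.99)
= 1.1429 * 0.5533
KR-20 = 0.6324

0.6324


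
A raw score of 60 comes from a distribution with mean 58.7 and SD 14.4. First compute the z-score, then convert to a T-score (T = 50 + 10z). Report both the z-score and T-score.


z = (X - mean) / SD = (60 - 58.7) / 14.4
z = 1.3 / 14.4
z = 0.0903
T-score = T = 50 + 10z
Carry z at full precision (z = 1.3 / 14.4) into the conversion:
T-score = 50 + 10 * (1.3 / 14.4) = 50 + 13 / 14.4
T-score = 50 + 0.9028
T-score = 50.9028

50.9028


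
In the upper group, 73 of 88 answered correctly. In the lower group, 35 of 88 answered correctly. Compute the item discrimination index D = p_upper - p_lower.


p_upper = 73/88 = 0.8295
p_lower = 35/88 = 0.3977
D = 0.8295 - 0.3977 = 0.4318

0.4318


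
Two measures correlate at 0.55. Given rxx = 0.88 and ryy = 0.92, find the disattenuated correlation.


r_corrected = rxy / sqrt(rxx * ryy)
= 0.55 / sqrt(0.88 * 0.92)
= 0.55 / sqrt(0.8096)
= 0.55 / 0.899778
r_corrected = 0.6113

0.6113


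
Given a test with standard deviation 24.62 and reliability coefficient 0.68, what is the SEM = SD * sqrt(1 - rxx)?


SEM = SD * sqrt(1 - rxx)
SEM = 24.62 * sqrt(1 - 0.68)
SEM = 24.62 * sqrt(0.32) = 24.62 * 0.565685
SEM = 13.9272

13.9272


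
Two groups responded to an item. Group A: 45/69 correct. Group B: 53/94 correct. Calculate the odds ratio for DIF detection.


Odds_A = 45/24 = 1.875
Odds_B = 53/41 = 1.2927
OR = Odds_A / Odds_B = 1.875 / 1.2927
Exactly, OR = (45 * 41) / (24 * 53) = 1845 / 1272
OR = 1.4505

1.4505


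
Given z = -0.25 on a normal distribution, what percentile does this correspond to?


CDF(z) = 0.5 * (1 + erf(z/sqrt(2)))
erf(-0.1768) = -0.1974
CDF = 0.4013
Percentile rank = 0.4013 * 100 = 40.13

40.13


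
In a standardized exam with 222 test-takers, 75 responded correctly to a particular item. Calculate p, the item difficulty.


Item difficulty p = number correct / total examinees
p = 75 / 222
p = 0.3378

0.3378


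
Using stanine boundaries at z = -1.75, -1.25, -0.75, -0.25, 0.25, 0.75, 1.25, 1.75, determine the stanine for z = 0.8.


Stanine boundaries: [-1.75, -1.25, -0.75, -0.25, 0.25, 0.75, 1.25, 1.75]
z = 0.8
Check each boundary:
  z >= -1.75 -> could be stanine 2
  z >= -1.25 -> could be stanine 3
  z >= -0.75 -> could be stanine 4
  z >= -0.25 -> could be stanine 5
  z >= 0.25 -> could be stanine 6
  z >= 0.75 -> could be stanine 7
  z < 1.25
  z < 1.75
Highest qualifying boundary gives stanine = 7

7


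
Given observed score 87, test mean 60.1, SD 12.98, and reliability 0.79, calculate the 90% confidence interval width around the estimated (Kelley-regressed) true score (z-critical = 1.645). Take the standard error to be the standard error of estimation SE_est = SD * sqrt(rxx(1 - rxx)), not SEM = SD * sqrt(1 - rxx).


True score estimate = 0.79*87 + 0.21*60.1 = 81.351
SE_est = SD * sqrt(rxx * (1 - rxx)) = 12.98 * sqrt(0.79 * 0.21) = 12.98 * sqrt(0.1659) = 5.286861
CI = T_est +/- z * SE_est, so width = 2 * z * SE_est = 2 * 1.645 * 5.286861
Width = 17.3938

17.3938


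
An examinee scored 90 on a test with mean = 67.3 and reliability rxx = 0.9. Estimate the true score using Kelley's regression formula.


T_est = rxx * X + (1 - rxx) * mean
T_est = 0.9 * 90 + 0.1 * 67.3
T_est = 81.0 + 6.73
T_est = 87.73

87.73


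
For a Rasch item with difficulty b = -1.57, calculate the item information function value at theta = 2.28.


P = 1/(1+exp(-(2.28--1.57))) = 0.9792
I = P*(1-P) = 0.9792 * 0.0208
I = 0.0204

0.0204


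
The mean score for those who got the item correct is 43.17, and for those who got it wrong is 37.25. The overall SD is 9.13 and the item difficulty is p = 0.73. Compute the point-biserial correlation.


q = 1 - p = 0.27
rpb = ((M1 - M0) / SD) * sqrt(p * q)
rpb = ((43.17 - 37.25) / 9.13) * sqrt(0.73 * 0.27)
rpb = 0.2879

0.2879


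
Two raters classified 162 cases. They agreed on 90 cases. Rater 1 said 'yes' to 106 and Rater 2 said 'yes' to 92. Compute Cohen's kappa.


P_o = 90/162 = 0.555556
P_e = (106*92 + 56*70) / 26244 = 0.520957
kappa = (P_o - P_e) / (1 - P_e)
kappa = (0.555556 - 0.520957) / (1 - 0.520957)
kappa = 0.0722

0.0722


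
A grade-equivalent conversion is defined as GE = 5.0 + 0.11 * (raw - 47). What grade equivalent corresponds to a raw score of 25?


raw - median = 25 - 47 = -22
slope * diff = 0.11 * -22 = -2.42
GE = 5.0 + -2.42
GE = 2.58

2.58


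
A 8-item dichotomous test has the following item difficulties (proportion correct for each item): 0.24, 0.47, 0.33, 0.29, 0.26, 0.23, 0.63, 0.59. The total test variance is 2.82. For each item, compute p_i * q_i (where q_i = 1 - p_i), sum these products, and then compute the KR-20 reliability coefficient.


For each item, compute p_i * q_i:
  Item 1: 0.24 * 0.76 = 0.1824
  Item 2: 0.47 * 0.53 = 0.2491
  Item 3: 0.33 * 0.67 = 0.2211
  Item 4: 0.29 * 0.71 = 0.2059
  Item 5: 0.26 * 0.74 = 0.1924
  Item 6: 0.23 * 0.77 = 0.1771
  Item 7: 0.63 * 0.37 = 0.2331
  Item 8: 0.59 * 0.41 = 0.2419
Sum(p_i * q_i) = 0.1824 + 0.2491 + 0.2211 + 0.2059 + 0.1924 + 0.1771 + 0.2331 + 0.2419 = 1.703
KR-20 = (k/(k-1)) * (1 - Sum(p_i*q_i) / Var_total)
= (8/7) * (1 - 1.703/2.82)
= 1.1429 * 0.3961
KR-20 = 0.4527

0.4527


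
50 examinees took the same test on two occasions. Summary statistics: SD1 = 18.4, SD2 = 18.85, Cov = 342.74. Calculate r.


r = cov(X,Y) / (SD_X * SD_Y)
r = 342.74 / (18.4 * 18.85)
r = 342.74 / 346.84
r = 0.9882

0.9882


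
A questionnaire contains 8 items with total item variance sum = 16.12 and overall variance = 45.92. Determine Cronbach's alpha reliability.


alpha = (k/(k-1)) * (1 - sum(si^2)/s_total^2)
= (8/7) * (1 - 16.12/45.92)
alpha = 0.7417

0.7417


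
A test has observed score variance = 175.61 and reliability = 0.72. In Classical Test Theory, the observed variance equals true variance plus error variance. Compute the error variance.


var_true = rxx * var_obs = 0.72 * 175.61 = 126.4392
var_error = var_obs - var_true
var_error = 175.61 - 126.4392
var_error = 49.1708

49.1708


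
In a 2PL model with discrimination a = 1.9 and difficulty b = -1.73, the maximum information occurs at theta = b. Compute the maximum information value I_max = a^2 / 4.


For 2PL, max info at theta = b = -1.73
I_max = a^2 / 4 = 1.9^2 / 4
= 3.61 / 4
I_max = 0.9025

0.9025


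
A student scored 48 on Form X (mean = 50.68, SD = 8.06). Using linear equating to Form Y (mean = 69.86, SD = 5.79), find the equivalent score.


slope = SD_Y / SD_X = 5.79 / 8.06 ~ 0.7184
intercept = mean_Y - slope * mean_X = 69.86 - (5.79 / 8.06) * 50.68 ~ 33.4534
Y = slope * X + intercept. To avoid rounding drift from the rounded slope/intercept, evaluate the equivalent form Y = mean_Y + SD_Y * (X - mean_X) / SD_X at full precision:
Y = 69.86 + 5.79 * (48 - 50.68) / 8.06
Y = 69.86 - 5.79 * 2.68 / 8.06
Y = 69.86 - 15.5172 / 8.06
Y = 69.86 - 1.9252
Y = 67.9348

67.9348


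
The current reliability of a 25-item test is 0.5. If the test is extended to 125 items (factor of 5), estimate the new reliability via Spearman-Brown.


r_new = (n * rxx) / (1 + (n-1) * rxx)
r_new = (5 * 0.5) / (1 + 4 * 0.5)
r_new = 2.5 / 3.0
r_new = 0.8333

0.8333


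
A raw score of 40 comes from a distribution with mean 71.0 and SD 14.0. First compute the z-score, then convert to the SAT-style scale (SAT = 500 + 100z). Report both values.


z = (X - mean) / SD = (40 - 71.0) / 14.0
z = -31.0 / 14.0
z = -2.2143
SAT-scale = SAT = 500 + 100z
Carry z at full precision (z = -31.0 / 14.0) into the conversion:
SAT-scale = 500 + 100 * (-31.0 / 14.0) = 500 + -3100 / 14.0
SAT-scale = 500 + -221.4286
SAT-scale = 278.5714

278.5714


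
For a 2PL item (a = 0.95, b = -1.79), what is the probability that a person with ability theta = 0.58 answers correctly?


a*(theta - b) = 0.95 * (0.58 - -1.79) = 2.2515
exp(-2.2515) = 0.1052
P = 1 / (1 + 0.1052)
P = 0.9048

0.9048


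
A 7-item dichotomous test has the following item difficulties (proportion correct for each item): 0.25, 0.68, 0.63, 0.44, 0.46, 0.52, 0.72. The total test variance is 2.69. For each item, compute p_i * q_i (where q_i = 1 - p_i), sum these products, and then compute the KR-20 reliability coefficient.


For each item, compute p_i * q_i:
  Item 1: 0.25 * 0.75 = 0.1875
  Item 2: 0.68 * 0.32 = 0.2176
  Item 3: 0.63 * 0.37 = 0.2331
  Item 4: 0.44 * 0.56 = 0.2464
  Item 5: 0.46 * 0.54 = 0.2484
  Item 6: 0.52 * 0.48 = 0.2496
  Item 7: 0.72 * 0.28 = 0.2016
Sum(p_i * q_i) = 0.1875 + 0.2176 + 0.2331 + 0.2464 + 0.2484 + 0.2496 + 0.2016 = 1.5842
KR-20 = (k/(k-1)) * (1 - Sum(p_i*q_i) / Var_total)
= (7/6) * (1 - 1.5842/2.69)
= 1.1667 * 0.4111
KR-20 = 0.4796

0.4796


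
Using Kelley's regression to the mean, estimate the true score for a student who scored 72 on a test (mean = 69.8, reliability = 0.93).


T_est = rxx * X + (1 - rxx) * mean
T_est = 0.93 * 72 + 0.07 * 69.8
T_est = 66.96 + 4.886
T_est = 71.846

71.846


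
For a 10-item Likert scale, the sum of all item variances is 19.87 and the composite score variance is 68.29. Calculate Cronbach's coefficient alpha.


alpha = (k/(k-1)) * (1 - sum(si^2)/s_total^2)
= (10/9) * (1 - 19.87/68.29)
alpha = 0.7878

0.7878


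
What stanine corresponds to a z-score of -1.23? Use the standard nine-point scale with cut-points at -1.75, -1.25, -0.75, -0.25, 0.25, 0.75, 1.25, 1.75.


Stanine boundaries: [-1.75, -1.25, -0.75, -0.25, 0.25, 0.75, 1.25, 1.75]
z = -1.23
Check each boundary:
  z >= -1.75 -> could be stanine 2
  z >= -1.25 -> could be stanine 3
  z < -0.75
  z < -0.25
  z < 0.25
  z < 0.75
  z < 1.25
  z < 1.75
Highest qualifying boundary gives stanine = 3

3


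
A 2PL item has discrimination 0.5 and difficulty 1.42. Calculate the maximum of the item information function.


For 2PL, max info at theta = b = 1.42
I_max = a^2 / 4 = 0.5^2 / 4
= 0.25 / 4
I_max = 0.0625

0.0625


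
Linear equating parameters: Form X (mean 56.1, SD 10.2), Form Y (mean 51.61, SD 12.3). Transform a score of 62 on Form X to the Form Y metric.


slope = SD_Y / SD_X = 12.3 / 10.2 ~ 1.2059
intercept = mean_Y - slope * mean_X = 51.61 - (12.3 / 10.2) * 56.1 ~ -16.04
Y = slope * X + intercept. To avoid rounding drift from the rounded slope/intercept, evaluate the equivalent form Y = mean_Y + SD_Y * (X - mean_X) / SD_X at full precision:
Y = 51.61 + 12.3 * (62 - 56.1) / 10.2
Y = 51.61 + 12.3 * 5.9 / 10.2
Y = 51.61 + 72.57 / 10.2
Y = 51.61 + 7.1147
Y = 58.7247

58.7247


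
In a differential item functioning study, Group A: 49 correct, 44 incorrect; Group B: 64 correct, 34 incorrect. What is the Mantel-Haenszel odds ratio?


Odds_A = 49/44 = 1.1136
Odds_B = 64/34 = 1.8824
OR = Odds_A / Odds_B = 1.1136 / 1.8824
Exactly, OR = (49 * 34) / (44 * 64) = 1666 / 2816
OR = 0.5916

0.5916


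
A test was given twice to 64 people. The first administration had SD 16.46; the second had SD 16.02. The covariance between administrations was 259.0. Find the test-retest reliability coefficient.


r = cov(X,Y) / (SD_X * SD_Y)
r = 259.0 / (16.46 * 16.02)
r = 259.0 / 263.6892
r = 0.9822

0.9822


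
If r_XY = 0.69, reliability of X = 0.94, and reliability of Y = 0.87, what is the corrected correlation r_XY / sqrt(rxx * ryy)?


r_corrected = rxy / sqrt(rxx * ryy)
= 0.69 / sqrt(0.94 * 0.87)
= 0.69 / sqrt(0.8178)
= 0.69 / 0.904323
r_corrected = 0.763

0.763


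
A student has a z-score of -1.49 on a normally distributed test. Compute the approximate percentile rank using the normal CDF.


CDF(z) = 0.5 * (1 + erf(z/sqrt(2)))
erf(-1.0536) = -0.8638
CDF = 0.0681
Percentile rank = 0.0681 * 100 = 6.81

6.81


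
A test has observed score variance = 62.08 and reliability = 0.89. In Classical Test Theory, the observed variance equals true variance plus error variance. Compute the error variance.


var_true = rxx * var_obs = 0.89 * 62.08 = 55.2512
var_error = var_obs - var_true
var_error = 62.08 - 55.2512
var_error = 6.8288

6.8288


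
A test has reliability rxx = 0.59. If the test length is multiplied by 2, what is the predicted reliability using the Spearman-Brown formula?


r_new = (n * rxx) / (1 + (n-1) * rxx)
r_new = (2 * 0.59) / (1 + 1 * 0.59)
r_new = 1.18 / 1.59
r_new = 0.7421

0.7421


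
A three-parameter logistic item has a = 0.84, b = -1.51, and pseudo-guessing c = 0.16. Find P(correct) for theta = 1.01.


logit = 0.84*(1.01 - -1.51) = 2.1168
P* = 1/(1 + exp(-2.1168)) = 0.8925
P = 0.16 + (1 - 0.16) * 0.8925
P = 0.9097

0.9097


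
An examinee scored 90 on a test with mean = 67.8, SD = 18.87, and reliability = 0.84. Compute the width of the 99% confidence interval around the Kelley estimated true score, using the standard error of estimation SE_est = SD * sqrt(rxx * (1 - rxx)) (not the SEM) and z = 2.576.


True score estimate = 0.84*90 + 0.16*67.8 = 86.448
SE_est = SD * sqrt(rxx * (1 - rxx)) = 18.87 * sqrt(0.84 * 0.16) = 18.87 * sqrt(0.1344) = 6.917856
CI = T_est +/- z * SE_est, so width = 2 * z * SE_est = 2 * 2.576 * 6.917856
Width = 35.6408

35.6408


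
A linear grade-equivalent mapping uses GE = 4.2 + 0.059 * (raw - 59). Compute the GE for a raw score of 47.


raw - median = 47 - 59 = -12
slope * diff = 0.059 * -12 = -0.708
GE = 4.2 + -0.708
GE = 3.492

3.492


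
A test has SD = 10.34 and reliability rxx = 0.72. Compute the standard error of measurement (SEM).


SEM = SD * sqrt(1 - rxx)
SEM = 10.34 * sqrt(1 - 0.72)
SEM = 10.34 * sqrt(0.28) = 10.34 * 0.52915
SEM = 5.4714

5.4714


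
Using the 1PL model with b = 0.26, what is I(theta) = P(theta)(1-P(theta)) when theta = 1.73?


P = 1/(1+exp(-(1.73-0.26))) = 0.8131
I = P*(1-P) = 0.8131 * 0.1869
I = 0.152

0.152


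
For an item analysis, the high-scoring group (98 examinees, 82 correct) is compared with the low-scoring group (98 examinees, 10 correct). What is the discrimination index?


p_upper = 82/98 = 0.8367
p_lower = 10/98 = 0.102
D = 0.8367 - 0.102 = 0.7347

0.7347


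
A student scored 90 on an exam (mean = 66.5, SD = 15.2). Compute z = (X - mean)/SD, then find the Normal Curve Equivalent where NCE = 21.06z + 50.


z = (X - mean) / SD = (90 - 66.5) / 15.2
z = 23.5 / 15.2
z = 1.5461
NCE = NCE = 21.06z + 50
Carry z at full precision (z = 23.5 / 15.2) into the conversion:
NCE = 21.06 * (23.5 / 15.2) + 50 = 494.91 / 15.2 + 50
NCE = 32.5599 + 50
NCE = 82.5599

82.5599


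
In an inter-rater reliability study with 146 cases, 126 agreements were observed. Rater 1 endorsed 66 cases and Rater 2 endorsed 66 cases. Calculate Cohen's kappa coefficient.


P_o = 126/146 = 0.863014
P_e = (66*66 + 80*80) / 21316 = 0.504597
kappa = (P_o - P_e) / (1 - P_e)
kappa = (0.863014 - 0.504597) / (1 - 0.504597)
kappa = 0.7235

0.7235


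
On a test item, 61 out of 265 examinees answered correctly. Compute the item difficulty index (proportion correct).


Item difficulty p = number correct / total examinees
p = 61 / 265
p = 0.2302

0.2302


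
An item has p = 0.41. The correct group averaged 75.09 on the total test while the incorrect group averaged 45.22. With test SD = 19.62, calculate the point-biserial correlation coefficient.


q = 1 - p = 0.59
rpb = ((M1 - M0) / SD) * sqrt(p * q)
rpb = ((75.09 - 45.22) / 19.62) * sqrt(0.41 * 0.59)
rpb = 0.7488

0.7488


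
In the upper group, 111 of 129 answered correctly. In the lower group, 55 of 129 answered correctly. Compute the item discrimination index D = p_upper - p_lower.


p_upper = 111/129 = 0.8605
p_lower = 55/129 = 0.4264
D = 0.8605 - 0.4264 = 0.4341

0.4341


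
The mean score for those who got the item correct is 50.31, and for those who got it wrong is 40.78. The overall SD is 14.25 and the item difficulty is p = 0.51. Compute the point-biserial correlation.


q = 1 - p = 0.49
rpb = ((M1 - M0) / SD) * sqrt(p * q)
rpb = ((50.31 - 40.78) / 14.25) * sqrt(0.51 * 0.49)
rpb = 0.3343

0.3343


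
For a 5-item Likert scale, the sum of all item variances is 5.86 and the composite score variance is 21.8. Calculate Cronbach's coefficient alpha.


alpha = (k/(k-1)) * (1 - sum(si^2)/s_total^2)
= (5/4) * (1 - 5.86/21.8)
alpha = 0.914

0.914


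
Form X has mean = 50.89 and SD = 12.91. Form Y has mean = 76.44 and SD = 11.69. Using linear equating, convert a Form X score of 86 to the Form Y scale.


slope = SD_Y / SD_X = 11.69 / 12.91 ~ 0.9055
intercept = mean_Y - slope * mean_X = 76.44 - (11.69 / 12.91) * 50.89 ~ 30.3591
Y = slope * X + intercept. To avoid rounding drift from the rounded slope/intercept, evaluate the equivalent form Y = mean_Y + SD_Y * (X - mean_X) / SD_X at full precision:
Y = 76.44 + 11.69 * (86 - 50.89) / 12.91
Y = 76.44 + 11.69 * 35.11 / 12.91
Y = 76.44 + 410.4359 / 12.91
Y = 76.44 + 31.7921
Y = 108.2321

108.2321


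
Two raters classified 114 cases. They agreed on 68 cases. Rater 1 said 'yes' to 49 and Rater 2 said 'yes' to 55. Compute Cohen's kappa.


P_o = 68/114 = 0.596491
P_e = (49*55 + 65*59) / 12996 = 0.502462
kappa = (P_o - P_e) / (1 - P_e)
kappa = (0.596491 - 0.502462) / (1 - 0.502462)
kappa = 0.189

0.189


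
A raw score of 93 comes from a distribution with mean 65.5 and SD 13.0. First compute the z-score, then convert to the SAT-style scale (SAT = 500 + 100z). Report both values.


z = (X - mean) / SD = (93 - 65.5) / 13.0
z = 27.5 / 13.0
z = 2.1154
SAT-scale = SAT = 500 + 100z
Carry z at full precision (z = 27.5 / 13.0) into the conversion:
SAT-scale = 500 + 100 * (27.5 / 13.0) = 500 + 2750 / 13.0
SAT-scale = 500 + 211.5385
SAT-scale = 711.5385

711.5385


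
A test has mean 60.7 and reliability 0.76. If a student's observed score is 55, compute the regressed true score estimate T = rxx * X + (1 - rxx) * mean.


T_est = rxx * X + (1 - rxx) * mean
T_est = 0.76 * 55 + 0.24 * 60.7
T_est = 41.8 + 14.568
T_est = 56.368

56.368


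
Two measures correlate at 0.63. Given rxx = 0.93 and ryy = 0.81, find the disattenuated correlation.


r_corrected = rxy / sqrt(rxx * ryy)
= 0.63 / sqrt(0.93 * 0.81)
= 0.63 / sqrt(0.7533)
= 0.63 / 0.867929
r_corrected = 0.7259

0.7259
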